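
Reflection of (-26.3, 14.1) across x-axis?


Reflection over x-axis: (x,y) -> (x,-y)
(-26.3, 14.1) -> (-26.3, -14.1)

(-26.3, -14.1)


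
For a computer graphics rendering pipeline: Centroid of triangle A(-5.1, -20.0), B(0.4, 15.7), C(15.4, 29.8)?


Centroid = ((x_A+x_B+x_C)/3, (y_A+y_B+y_C)/3)
= (((-5.1)+0.4+15.4)/3, ((-20)+15.7+29.8)/3)
= (3.5667, 8.5)

(3.5667, 8.5)


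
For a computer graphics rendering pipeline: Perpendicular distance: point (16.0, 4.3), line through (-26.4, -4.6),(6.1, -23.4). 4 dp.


|cross product| = 1086.37
|line direction| = sqrt(1409.69) = 37.5458
Distance = 1086.37/sqrt(1409.69) = 28.9345

28.9345


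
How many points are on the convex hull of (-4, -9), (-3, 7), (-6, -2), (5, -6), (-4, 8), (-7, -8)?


Convex hull vertices (CCW): (-7, -8), (-4, -9), (5, -6), (-3, 7), (-4, 8), (-6, -2)
Count = 6

6


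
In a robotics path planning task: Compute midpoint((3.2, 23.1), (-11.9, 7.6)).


M = ((3.2+(-11.9))/2, (23.1+7.6)/2)
= (-4.35, 15.35)

(-4.35, 15.35)


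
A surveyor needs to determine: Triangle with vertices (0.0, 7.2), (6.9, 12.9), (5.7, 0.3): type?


Side lengths squared: AB^2=80.1, BC^2=160.2, CA^2=80.1
Sorted: [80.1, 80.1, 160.2]
By sides: Isosceles, By angles: Right

Isosceles, Right


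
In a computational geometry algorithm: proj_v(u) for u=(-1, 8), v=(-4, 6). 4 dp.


u.v = 52, |v| = sqrt(52) = 7.2111
Scalar projection = u.v / |v| = 52 / sqrt(52) = 7.2111

7.2111


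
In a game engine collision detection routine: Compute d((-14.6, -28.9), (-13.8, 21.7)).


dx=0.8, dy=50.6
d^2 = 0.8^2 + 50.6^2 = 2561
d = sqrt(2561) = 50.6063

50.6063


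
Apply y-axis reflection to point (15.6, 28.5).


Reflection over y-axis: (x,y) -> (-x,y)
(15.6, 28.5) -> (-15.6, 28.5)

(-15.6, 28.5)


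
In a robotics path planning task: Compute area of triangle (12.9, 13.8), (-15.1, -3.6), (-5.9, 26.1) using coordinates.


Area = |x_A(y_B-y_C) + x_B(y_C-y_A) + x_C(y_A-y_B)|/2
= |(-383.13) + (-185.73) + (-102.66)|/2
= 671.52/2 = 335.76

335.76


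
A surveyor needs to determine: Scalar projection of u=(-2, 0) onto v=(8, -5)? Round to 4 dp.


u.v = -16, |v| = sqrt(89) = 9.434
Scalar projection = u.v / |v| = -16 / sqrt(89) = -1.696

-1.696


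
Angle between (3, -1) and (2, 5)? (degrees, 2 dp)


u.v = 1, |u| = sqrt(10) = 3.1623, |v| = sqrt(29) = 5.3852
cos(theta) = u.v/(|u||v|) = 1/sqrt(290) = 0.058722
theta = acos(0.058722) = 86.63 degrees

86.63 degrees


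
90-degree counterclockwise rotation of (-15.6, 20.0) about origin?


90° CCW: (x,y) -> (-y, x)
(-15.6,20) -> (-20, -15.6)

(-20, -15.6)


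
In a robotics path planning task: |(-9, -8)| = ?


|u| = sqrt((-9)^2 + (-8)^2) = sqrt(145) = 12.0416

12.0416


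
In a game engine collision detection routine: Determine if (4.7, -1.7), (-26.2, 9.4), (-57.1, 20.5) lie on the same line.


Cross product: ((-26.2)-4.7)*(20.5-(-1.7)) - (9.4-(-1.7))*((-57.1)-4.7)
= 0

Yes, collinear


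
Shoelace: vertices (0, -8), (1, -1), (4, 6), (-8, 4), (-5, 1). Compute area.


Shoelace sum: (0*(-1) - 1*(-8)) + (1*6 - 4*(-1)) + (4*4 - (-8)*6) + ((-8)*1 - (-5)*4) + ((-5)*(-8) - 0*1)
= 134
Area = |134|/2 = 67

67


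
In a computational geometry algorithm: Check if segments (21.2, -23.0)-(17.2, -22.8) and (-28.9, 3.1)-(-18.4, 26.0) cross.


Cross products: d1=-1421.34, d2=-1327.64, d3=-94.38, d4=-188.08
d1*d2 < 0 and d3*d4 < 0? no

No, they don't intersect


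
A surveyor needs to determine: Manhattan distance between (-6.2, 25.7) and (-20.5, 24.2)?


|(-6.2)-(-20.5)| + |25.7-24.2| = 14.3 + 1.5 = 15.8

15.8


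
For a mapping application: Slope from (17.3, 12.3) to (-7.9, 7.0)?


slope = (y2-y1)/(x2-x1) = (7-12.3)/((-7.9)-17.3) = (-5.3)/(-25.2) = 0.2103

0.2103


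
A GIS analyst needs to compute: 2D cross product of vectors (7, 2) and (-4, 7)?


u x v = u_x*v_y - u_y*v_x = 7*7 - 2*(-4)
= 49 - (-8) = 57

57


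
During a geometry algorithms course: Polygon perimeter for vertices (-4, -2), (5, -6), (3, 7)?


Sides: (-4, -2)->(5, -6): sqrt(97) = 9.848858, (5, -6)->(3, 7): sqrt(173) = 13.152946, (3, 7)->(-4, -2): sqrt(130) = 11.401754
Sum = 34.403558
Perimeter = 34.4036

34.4036


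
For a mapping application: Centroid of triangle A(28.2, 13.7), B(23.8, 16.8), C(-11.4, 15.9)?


Centroid = ((x_A+x_B+x_C)/3, (y_A+y_B+y_C)/3)
= ((28.2+23.8+(-11.4))/3, (13.7+16.8+15.9)/3)
= (13.5333, 15.4667)

(13.5333, 15.4667)


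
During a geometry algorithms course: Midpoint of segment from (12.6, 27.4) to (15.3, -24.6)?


M = ((12.6+15.3)/2, (27.4+(-24.6))/2)
= (13.95, 1.4)

(13.95, 1.4)


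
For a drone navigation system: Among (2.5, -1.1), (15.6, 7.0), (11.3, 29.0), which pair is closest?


d(P0,P1) = 15.4019, d(P0,P2) = 31.36, d(P1,P2) = 22.4163
Closest: P0 and P1

Closest pair: (2.5, -1.1) and (15.6, 7.0), distance = 15.4019


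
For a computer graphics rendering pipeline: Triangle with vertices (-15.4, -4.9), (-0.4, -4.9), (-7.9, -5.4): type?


Side lengths squared: AB^2=225, BC^2=56.5, CA^2=56.5
Sorted: [56.5, 56.5, 225]
By sides: Isosceles, By angles: Obtuse

Isosceles, Obtuse


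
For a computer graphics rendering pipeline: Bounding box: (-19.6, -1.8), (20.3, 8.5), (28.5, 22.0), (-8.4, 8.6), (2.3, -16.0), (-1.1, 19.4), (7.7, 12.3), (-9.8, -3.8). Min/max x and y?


x range: [-19.6, 28.5]
y range: [-16, 22]
Bounding box: (-19.6,-16) to (28.5,22)

(-19.6,-16) to (28.5,22)


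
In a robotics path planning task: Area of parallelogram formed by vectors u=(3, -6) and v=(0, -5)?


|u x v| = |3*(-5) - (-6)*0|
= |(-15) - 0| = 15

15


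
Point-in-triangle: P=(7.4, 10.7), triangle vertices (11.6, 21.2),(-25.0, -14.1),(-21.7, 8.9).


Cross products: AB x AP = 236.04, BC x BP = -663.36, CA x CP = -297.99
All same sign? no

No, outside


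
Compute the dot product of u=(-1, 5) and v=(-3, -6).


u . v = u_x*v_x + u_y*v_y = (-1)*(-3) + 5*(-6)
= 3 + (-30) = -27

-27


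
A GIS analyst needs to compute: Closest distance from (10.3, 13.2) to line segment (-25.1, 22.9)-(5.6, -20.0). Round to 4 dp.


Project P onto AB: t = 0.5401 (clamped to [0,1])
Closest point on segment: (-8.5204, -0.2682)
Distance: 23.1431

23.1431


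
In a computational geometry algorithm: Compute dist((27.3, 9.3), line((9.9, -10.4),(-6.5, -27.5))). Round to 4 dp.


|cross product| = 25.54
|line direction| = sqrt(561.37) = 23.6932
Distance = 25.54/sqrt(561.37) = 1.0779

1.0779


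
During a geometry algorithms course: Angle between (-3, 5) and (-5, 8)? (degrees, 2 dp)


u.v = 55, |u| = sqrt(34) = 5.831, |v| = sqrt(89) = 9.434
cos(theta) = u.v/(|u||v|) = 55/sqrt(3026) = 0.999835
theta = acos(0.999835) = 1.04 degrees

1.04 degrees


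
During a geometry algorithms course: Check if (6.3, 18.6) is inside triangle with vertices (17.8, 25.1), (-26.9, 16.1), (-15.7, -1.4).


Cross products: AB x AP = 187.05, BC x BP = 609, CA x CP = 87
All same sign? yes

Yes, inside


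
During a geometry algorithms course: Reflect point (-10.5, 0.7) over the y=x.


Reflection over y=x: (x,y) -> (y,x)
(-10.5, 0.7) -> (0.7, -10.5)

(0.7, -10.5)


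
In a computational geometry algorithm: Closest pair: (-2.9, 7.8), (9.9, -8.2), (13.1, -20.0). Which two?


d(P0,P1) = 20.49, d(P0,P2) = 32.0755, d(P1,P2) = 12.2262
Closest: P1 and P2

Closest pair: (9.9, -8.2) and (13.1, -20.0), distance = 12.2262


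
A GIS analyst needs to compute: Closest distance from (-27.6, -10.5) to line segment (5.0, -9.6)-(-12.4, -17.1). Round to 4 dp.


Project P onto AB: t = 1 (clamped to [0,1])
Closest point on segment: (-12.4, -17.1)
Distance: 16.5711

16.5711


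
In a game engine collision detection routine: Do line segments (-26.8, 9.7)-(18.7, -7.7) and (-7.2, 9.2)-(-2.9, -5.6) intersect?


Cross products: d1=-287.93, d2=310.65, d3=318.29, d4=-280.29
d1*d2 < 0 and d3*d4 < 0? yes

Yes, they intersect


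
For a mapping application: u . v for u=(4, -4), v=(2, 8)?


u . v = u_x*v_x + u_y*v_y = 4*2 + (-4)*8
= 8 + (-32) = -24

-24


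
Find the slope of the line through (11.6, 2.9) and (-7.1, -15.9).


slope = (y2-y1)/(x2-x1) = ((-15.9)-2.9)/((-7.1)-11.6) = (-18.8)/(-18.7) = 1.0053

1.0053


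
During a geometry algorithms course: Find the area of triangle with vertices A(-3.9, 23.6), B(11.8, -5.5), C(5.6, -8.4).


Area = |x_A(y_B-y_C) + x_B(y_C-y_A) + x_C(y_A-y_B)|/2
= |(-11.31) + (-377.6) + 162.96|/2
= 225.95/2 = 112.975

112.975


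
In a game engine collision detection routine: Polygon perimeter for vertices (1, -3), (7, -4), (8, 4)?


Sides: (1, -3)->(7, -4): sqrt(37) = 6.082763, (7, -4)->(8, 4): sqrt(65) = 8.062258, (8, 4)->(1, -3): sqrt(98) = 9.899495
Sum = 24.044516
Perimeter = 24.0445

24.0445


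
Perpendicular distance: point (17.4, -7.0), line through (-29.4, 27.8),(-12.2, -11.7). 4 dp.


|cross product| = 1250.04
|line direction| = sqrt(1856.09) = 43.0824
Distance = 1250.04/sqrt(1856.09) = 29.0151

29.0151


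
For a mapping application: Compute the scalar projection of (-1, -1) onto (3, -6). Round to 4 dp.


u.v = 3, |v| = sqrt(45) = 6.7082
Scalar projection = u.v / |v| = 3 / sqrt(45) = 0.4472

0.4472


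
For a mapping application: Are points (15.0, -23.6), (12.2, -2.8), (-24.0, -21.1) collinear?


Cross product: (12.2-15)*((-21.1)-(-23.6)) - ((-2.8)-(-23.6))*((-24)-15)
= 804.2

No, not collinear


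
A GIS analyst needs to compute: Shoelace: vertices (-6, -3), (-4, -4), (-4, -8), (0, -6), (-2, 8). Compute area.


Shoelace sum: ((-6)*(-4) - (-4)*(-3)) + ((-4)*(-8) - (-4)*(-4)) + ((-4)*(-6) - 0*(-8)) + (0*8 - (-2)*(-6)) + ((-2)*(-3) - (-6)*8)
= 94
Area = |94|/2 = 47

47


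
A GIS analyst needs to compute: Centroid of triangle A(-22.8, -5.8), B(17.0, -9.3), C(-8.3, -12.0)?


Centroid = ((x_A+x_B+x_C)/3, (y_A+y_B+y_C)/3)
= (((-22.8)+17+(-8.3))/3, ((-5.8)+(-9.3)+(-12))/3)
= (-4.7, -9.0333)

(-4.7, -9.0333)


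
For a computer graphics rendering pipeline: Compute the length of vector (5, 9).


|u| = sqrt(5^2 + 9^2) = sqrt(106) = 10.2956

10.2956


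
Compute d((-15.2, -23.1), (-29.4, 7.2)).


dx=-14.2, dy=30.3
d^2 = (-14.2)^2 + 30.3^2 = 1119.73
d = sqrt(1119.73) = 33.4624

33.4624


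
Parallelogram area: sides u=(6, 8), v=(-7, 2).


|u x v| = |6*2 - 8*(-7)|
= |12 - (-56)| = 68

68


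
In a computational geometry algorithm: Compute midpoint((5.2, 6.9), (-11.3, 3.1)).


M = ((5.2+(-11.3))/2, (6.9+3.1)/2)
= (-3.05, 5)

(-3.05, 5)


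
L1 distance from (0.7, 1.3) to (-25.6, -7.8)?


|0.7-(-25.6)| + |1.3-(-7.8)| = 26.3 + 9.1 = 35.4

35.4


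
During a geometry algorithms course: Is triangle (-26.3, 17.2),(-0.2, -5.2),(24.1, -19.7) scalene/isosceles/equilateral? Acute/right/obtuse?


Side lengths squared: AB^2=1182.97, BC^2=800.74, CA^2=3901.77
Sorted: [800.74, 1182.97, 3901.77]
By sides: Scalene, By angles: Obtuse

Scalene, Obtuse


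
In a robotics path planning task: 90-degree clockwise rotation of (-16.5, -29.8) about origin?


90° CW: (x,y) -> (y, -x)
(-16.5,-29.8) -> (-29.8, 16.5)

(-29.8, 16.5)


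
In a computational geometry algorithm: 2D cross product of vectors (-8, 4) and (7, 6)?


u x v = u_x*v_y - u_y*v_x = (-8)*6 - 4*7
= (-48) - 28 = -76

-76


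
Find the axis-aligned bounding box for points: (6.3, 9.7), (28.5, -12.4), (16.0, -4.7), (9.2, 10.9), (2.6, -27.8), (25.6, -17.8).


x range: [2.6, 28.5]
y range: [-27.8, 10.9]
Bounding box: (2.6,-27.8) to (28.5,10.9)

(2.6,-27.8) to (28.5,10.9)


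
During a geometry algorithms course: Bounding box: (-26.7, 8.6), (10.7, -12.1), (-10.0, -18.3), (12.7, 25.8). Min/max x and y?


x range: [-26.7, 12.7]
y range: [-18.3, 25.8]
Bounding box: (-26.7,-18.3) to (12.7,25.8)

(-26.7,-18.3) to (12.7,25.8)


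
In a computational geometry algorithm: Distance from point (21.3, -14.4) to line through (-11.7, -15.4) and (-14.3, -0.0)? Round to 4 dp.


|cross product| = 510.8
|line direction| = sqrt(243.92) = 15.6179
Distance = 510.8/sqrt(243.92) = 32.706

32.706


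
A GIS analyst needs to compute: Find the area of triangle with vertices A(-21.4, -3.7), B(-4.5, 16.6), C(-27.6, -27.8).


Area = |x_A(y_B-y_C) + x_B(y_C-y_A) + x_C(y_A-y_B)|/2
= |(-950.16) + 108.45 + 560.28|/2
= 281.43/2 = 140.715

140.715


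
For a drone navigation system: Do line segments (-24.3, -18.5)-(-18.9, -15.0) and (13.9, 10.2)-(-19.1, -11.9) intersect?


Cross products: d1=102.88, d2=106.72, d3=21.28, d4=17.44
d1*d2 < 0 and d3*d4 < 0? no

No, they don't intersect


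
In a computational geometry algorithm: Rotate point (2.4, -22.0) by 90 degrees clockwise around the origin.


90° CW: (x,y) -> (y, -x)
(2.4,-22) -> (-22, -2.4)

(-22, -2.4)


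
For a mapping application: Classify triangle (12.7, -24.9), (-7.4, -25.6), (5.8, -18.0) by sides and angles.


Side lengths squared: AB^2=404.5, BC^2=232, CA^2=95.22
Sorted: [95.22, 232, 404.5]
By sides: Scalene, By angles: Obtuse

Scalene, Obtuse


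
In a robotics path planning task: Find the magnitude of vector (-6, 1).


|u| = sqrt((-6)^2 + 1^2) = sqrt(37) = 6.0828

6.0828


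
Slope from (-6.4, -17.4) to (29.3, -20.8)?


slope = (y2-y1)/(x2-x1) = ((-20.8)-(-17.4))/(29.3-(-6.4)) = (-3.4)/35.7 = -0.0952

-0.0952


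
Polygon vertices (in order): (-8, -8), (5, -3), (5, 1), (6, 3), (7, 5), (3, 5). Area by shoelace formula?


Shoelace sum: ((-8)*(-3) - 5*(-8)) + (5*1 - 5*(-3)) + (5*3 - 6*1) + (6*5 - 7*3) + (7*5 - 3*5) + (3*(-8) - (-8)*5)
= 138
Area = |138|/2 = 69

69


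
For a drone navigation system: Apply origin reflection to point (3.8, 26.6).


Reflection over origin: (x,y) -> (-x,-y)
(3.8, 26.6) -> (-3.8, -26.6)

(-3.8, -26.6)


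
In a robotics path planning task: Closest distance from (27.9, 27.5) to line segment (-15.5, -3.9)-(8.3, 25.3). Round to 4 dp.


Project P onto AB: t = 1 (clamped to [0,1])
Closest point on segment: (8.3, 25.3)
Distance: 19.7231

19.7231


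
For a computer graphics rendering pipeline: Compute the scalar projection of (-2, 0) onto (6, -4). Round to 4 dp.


u.v = -12, |v| = sqrt(52) = 7.2111
Scalar projection = u.v / |v| = -12 / sqrt(52) = -1.6641

-1.6641


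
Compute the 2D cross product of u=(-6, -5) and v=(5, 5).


u x v = u_x*v_y - u_y*v_x = (-6)*5 - (-5)*5
= (-30) - (-25) = -5

-5


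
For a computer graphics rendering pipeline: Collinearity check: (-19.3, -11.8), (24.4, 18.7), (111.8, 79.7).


Cross product: (24.4-(-19.3))*(79.7-(-11.8)) - (18.7-(-11.8))*(111.8-(-19.3))
= 0

Yes, collinear


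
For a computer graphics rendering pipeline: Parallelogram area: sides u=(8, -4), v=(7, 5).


|u x v| = |8*5 - (-4)*7|
= |40 - (-28)| = 68

68


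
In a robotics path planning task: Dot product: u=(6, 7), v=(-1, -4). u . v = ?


u . v = u_x*v_x + u_y*v_y = 6*(-1) + 7*(-4)
= (-6) + (-28) = -34

-34


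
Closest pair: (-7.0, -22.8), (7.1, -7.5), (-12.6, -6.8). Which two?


d(P0,P1) = 20.8062, d(P0,P2) = 16.9517, d(P1,P2) = 19.7124
Closest: P0 and P2

Closest pair: (-7.0, -22.8) and (-12.6, -6.8), distance = 16.9517


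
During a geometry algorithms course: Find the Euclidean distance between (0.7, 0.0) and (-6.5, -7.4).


dx=-7.2, dy=-7.4
d^2 = (-7.2)^2 + (-7.4)^2 = 106.6
d = sqrt(106.6) = 10.3247

10.3247


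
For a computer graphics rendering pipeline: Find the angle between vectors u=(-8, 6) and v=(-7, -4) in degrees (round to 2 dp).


u.v = 32, |u| = sqrt(100) = 10, |v| = sqrt(65) = 8.0623
cos(theta) = u.v/(|u||v|) = 32/sqrt(6500) = 0.396911
theta = acos(0.396911) = 66.61 degrees

66.61 degrees


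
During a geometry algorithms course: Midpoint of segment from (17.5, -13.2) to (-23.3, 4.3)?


M = ((17.5+(-23.3))/2, ((-13.2)+4.3)/2)
= (-2.9, -4.45)

(-2.9, -4.45)


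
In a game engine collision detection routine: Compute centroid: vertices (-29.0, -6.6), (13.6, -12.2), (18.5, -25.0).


Centroid = ((x_A+x_B+x_C)/3, (y_A+y_B+y_C)/3)
= (((-29)+13.6+18.5)/3, ((-6.6)+(-12.2)+(-25))/3)
= (1.0333, -14.6)

(1.0333, -14.6)


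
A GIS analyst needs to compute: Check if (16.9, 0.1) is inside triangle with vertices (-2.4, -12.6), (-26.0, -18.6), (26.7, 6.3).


Cross products: AB x AP = -183.92, BC x BP = -82.72, CA x CP = -4.8
All same sign? yes

Yes, inside


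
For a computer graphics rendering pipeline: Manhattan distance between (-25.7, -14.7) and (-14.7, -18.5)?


|(-25.7)-(-14.7)| + |(-14.7)-(-18.5)| = 11 + 3.8 = 14.8

14.8


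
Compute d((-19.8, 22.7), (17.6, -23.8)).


dx=37.4, dy=-46.5
d^2 = 37.4^2 + (-46.5)^2 = 3561.01
d = sqrt(3561.01) = 59.6742

59.6742


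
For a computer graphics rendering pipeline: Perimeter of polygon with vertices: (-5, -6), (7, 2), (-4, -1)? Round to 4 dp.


Sides: (-5, -6)->(7, 2): sqrt(208) = 14.422205, (7, 2)->(-4, -1): sqrt(130) = 11.401754, (-4, -1)->(-5, -6): sqrt(26) = 5.09902
Sum = 30.922979
Perimeter = 30.923

30.923


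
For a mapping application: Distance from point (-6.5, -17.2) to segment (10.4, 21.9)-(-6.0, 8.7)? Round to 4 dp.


Project P onto AB: t = 1 (clamped to [0,1])
Closest point on segment: (-6, 8.7)
Distance: 25.9048

25.9048


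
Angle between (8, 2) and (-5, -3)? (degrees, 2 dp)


u.v = -46, |u| = sqrt(68) = 8.2462, |v| = sqrt(34) = 5.831
cos(theta) = u.v/(|u||v|) = -46/sqrt(2312) = -0.956674
theta = acos(-0.956674) = 163.07 degrees

163.07 degrees


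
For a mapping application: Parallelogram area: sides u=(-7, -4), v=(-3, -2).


|u x v| = |(-7)*(-2) - (-4)*(-3)|
= |14 - 12| = 2

2


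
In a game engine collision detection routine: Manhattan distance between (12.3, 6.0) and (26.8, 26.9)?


|12.3-26.8| + |6-26.9| = 14.5 + 20.9 = 35.4

35.4


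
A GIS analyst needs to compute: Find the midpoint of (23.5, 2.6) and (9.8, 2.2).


M = ((23.5+9.8)/2, (2.6+2.2)/2)
= (16.65, 2.4)

(16.65, 2.4)


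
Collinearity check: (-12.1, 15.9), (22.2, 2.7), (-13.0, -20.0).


Cross product: (22.2-(-12.1))*((-20)-15.9) - (2.7-15.9)*((-13)-(-12.1))
= -1243.25

No, not collinear


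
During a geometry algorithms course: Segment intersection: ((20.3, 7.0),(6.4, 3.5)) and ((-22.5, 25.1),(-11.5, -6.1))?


Cross products: d1=1136.26, d2=664.08, d3=-401.39, d4=70.79
d1*d2 < 0 and d3*d4 < 0? no

No, they don't intersect


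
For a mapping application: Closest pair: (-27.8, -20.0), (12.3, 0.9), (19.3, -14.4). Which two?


d(P0,P1) = 45.2197, d(P0,P2) = 47.4317, d(P1,P2) = 16.8253
Closest: P1 and P2

Closest pair: (12.3, 0.9) and (19.3, -14.4), distance = 16.8253


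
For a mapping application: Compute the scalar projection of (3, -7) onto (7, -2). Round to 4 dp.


u.v = 35, |v| = sqrt(53) = 7.2801
Scalar projection = u.v / |v| = 35 / sqrt(53) = 4.8076

4.8076


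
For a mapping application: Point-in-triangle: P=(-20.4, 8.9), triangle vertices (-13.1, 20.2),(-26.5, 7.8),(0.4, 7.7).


Cross products: AB x AP = 60.9, BC x BP = 30.2, CA x CP = 243.8
All same sign? yes

Yes, inside


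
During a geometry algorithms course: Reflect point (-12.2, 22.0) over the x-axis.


Reflection over x-axis: (x,y) -> (x,-y)
(-12.2, 22) -> (-12.2, -22)

(-12.2, -22)


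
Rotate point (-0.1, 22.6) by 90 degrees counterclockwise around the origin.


90° CCW: (x,y) -> (-y, x)
(-0.1,22.6) -> (-22.6, -0.1)

(-22.6, -0.1)


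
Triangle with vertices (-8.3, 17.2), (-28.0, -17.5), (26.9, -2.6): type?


Side lengths squared: AB^2=1592.18, BC^2=3236.02, CA^2=1631.08
Sorted: [1592.18, 1631.08, 3236.02]
By sides: Scalene, By angles: Obtuse

Scalene, Obtuse


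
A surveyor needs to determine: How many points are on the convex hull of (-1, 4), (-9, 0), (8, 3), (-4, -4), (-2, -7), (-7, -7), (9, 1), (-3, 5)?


Convex hull vertices (CCW): (-9, 0), (-7, -7), (-2, -7), (9, 1), (8, 3), (-3, 5)
Count = 6

6


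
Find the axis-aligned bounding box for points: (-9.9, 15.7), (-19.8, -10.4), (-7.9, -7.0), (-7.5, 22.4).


x range: [-19.8, -7.5]
y range: [-10.4, 22.4]
Bounding box: (-19.8,-10.4) to (-7.5,22.4)

(-19.8,-10.4) to (-7.5,22.4)


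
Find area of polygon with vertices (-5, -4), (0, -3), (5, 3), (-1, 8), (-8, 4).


Shoelace sum: ((-5)*(-3) - 0*(-4)) + (0*3 - 5*(-3)) + (5*8 - (-1)*3) + ((-1)*4 - (-8)*8) + ((-8)*(-4) - (-5)*4)
= 185
Area = |185|/2 = 92.5

92.5


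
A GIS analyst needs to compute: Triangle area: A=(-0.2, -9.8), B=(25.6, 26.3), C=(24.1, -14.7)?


Area = |x_A(y_B-y_C) + x_B(y_C-y_A) + x_C(y_A-y_B)|/2
= |(-8.2) + (-125.44) + (-870.01)|/2
= 1003.65/2 = 501.825

501.825


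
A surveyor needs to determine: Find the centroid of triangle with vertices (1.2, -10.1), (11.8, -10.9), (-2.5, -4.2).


Centroid = ((x_A+x_B+x_C)/3, (y_A+y_B+y_C)/3)
= ((1.2+11.8+(-2.5))/3, ((-10.1)+(-10.9)+(-4.2))/3)
= (3.5, -8.4)

(3.5, -8.4)


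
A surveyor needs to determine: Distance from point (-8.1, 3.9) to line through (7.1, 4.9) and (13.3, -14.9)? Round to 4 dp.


|cross product| = 307.16
|line direction| = sqrt(430.48) = 20.748
Distance = 307.16/sqrt(430.48) = 14.8043

14.8043


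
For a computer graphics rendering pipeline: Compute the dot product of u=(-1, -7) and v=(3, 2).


u . v = u_x*v_x + u_y*v_y = (-1)*3 + (-7)*2
= (-3) + (-14) = -17

-17


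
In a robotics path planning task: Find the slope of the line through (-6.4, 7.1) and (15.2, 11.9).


slope = (y2-y1)/(x2-x1) = (11.9-7.1)/(15.2-(-6.4)) = 4.8/21.6 = 0.2222

0.2222


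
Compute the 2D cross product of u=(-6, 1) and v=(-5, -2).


u x v = u_x*v_y - u_y*v_x = (-6)*(-2) - 1*(-5)
= 12 - (-5) = 17

17


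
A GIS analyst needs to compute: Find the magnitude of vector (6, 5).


|u| = sqrt(6^2 + 5^2) = sqrt(61) = 7.8102

7.8102


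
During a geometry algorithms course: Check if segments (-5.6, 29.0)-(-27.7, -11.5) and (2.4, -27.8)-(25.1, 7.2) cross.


Cross products: d1=1569.36, d2=1423.51, d3=1579.28, d4=1725.13
d1*d2 < 0 and d3*d4 < 0? no

No, they don't intersect


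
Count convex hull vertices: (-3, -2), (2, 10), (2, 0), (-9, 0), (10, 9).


Convex hull vertices (CCW): (-9, 0), (-3, -2), (2, 0), (10, 9), (2, 10)
Count = 5

5


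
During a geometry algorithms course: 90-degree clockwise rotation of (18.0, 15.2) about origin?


90° CW: (x,y) -> (y, -x)
(18,15.2) -> (15.2, -18)

(15.2, -18)


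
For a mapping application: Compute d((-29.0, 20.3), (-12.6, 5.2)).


dx=16.4, dy=-15.1
d^2 = 16.4^2 + (-15.1)^2 = 496.97
d = sqrt(496.97) = 22.2928

22.2928


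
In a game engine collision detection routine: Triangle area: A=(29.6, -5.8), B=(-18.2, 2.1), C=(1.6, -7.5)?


Area = |x_A(y_B-y_C) + x_B(y_C-y_A) + x_C(y_A-y_B)|/2
= |284.16 + 30.94 + (-12.64)|/2
= 302.46/2 = 151.23

151.23


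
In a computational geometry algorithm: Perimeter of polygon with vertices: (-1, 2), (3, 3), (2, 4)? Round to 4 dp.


Sides: (-1, 2)->(3, 3): sqrt(17) = 4.123106, (3, 3)->(2, 4): sqrt(2) = 1.414214, (2, 4)->(-1, 2): sqrt(13) = 3.605551
Sum = 9.142871
Perimeter = 9.1429

9.1429


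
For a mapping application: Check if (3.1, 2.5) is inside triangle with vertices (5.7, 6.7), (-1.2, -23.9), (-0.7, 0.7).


Cross products: AB x AP = -50.58, BC x BP = -92.58, CA x CP = -11.28
All same sign? yes

Yes, inside


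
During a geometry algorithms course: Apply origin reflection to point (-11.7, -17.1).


Reflection over origin: (x,y) -> (-x,-y)
(-11.7, -17.1) -> (11.7, 17.1)

(11.7, 17.1)


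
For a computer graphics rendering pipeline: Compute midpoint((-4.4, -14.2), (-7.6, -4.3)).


M = (((-4.4)+(-7.6))/2, ((-14.2)+(-4.3))/2)
= (-6, -9.25)

(-6, -9.25)


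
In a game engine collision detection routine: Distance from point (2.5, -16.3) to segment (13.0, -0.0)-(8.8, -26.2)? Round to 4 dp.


Project P onto AB: t = 0.6692 (clamped to [0,1])
Closest point on segment: (10.1894, -17.5327)
Distance: 7.7876

7.7876


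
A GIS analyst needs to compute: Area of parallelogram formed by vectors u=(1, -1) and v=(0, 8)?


|u x v| = |1*8 - (-1)*0|
= |8 - 0| = 8

8


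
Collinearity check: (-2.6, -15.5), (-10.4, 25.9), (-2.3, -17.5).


Cross product: ((-10.4)-(-2.6))*((-17.5)-(-15.5)) - (25.9-(-15.5))*((-2.3)-(-2.6))
= 3.18

No, not collinear


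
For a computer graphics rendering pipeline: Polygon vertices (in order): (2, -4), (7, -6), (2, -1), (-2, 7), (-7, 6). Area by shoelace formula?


Shoelace sum: (2*(-6) - 7*(-4)) + (7*(-1) - 2*(-6)) + (2*7 - (-2)*(-1)) + ((-2)*6 - (-7)*7) + ((-7)*(-4) - 2*6)
= 86
Area = |86|/2 = 43

43


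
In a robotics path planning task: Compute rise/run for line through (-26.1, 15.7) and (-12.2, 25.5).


slope = (y2-y1)/(x2-x1) = (25.5-15.7)/((-12.2)-(-26.1)) = 9.8/13.9 = 0.705

0.705


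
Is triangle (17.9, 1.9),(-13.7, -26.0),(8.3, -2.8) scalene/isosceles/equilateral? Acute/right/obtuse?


Side lengths squared: AB^2=1776.97, BC^2=1022.24, CA^2=114.25
Sorted: [114.25, 1022.24, 1776.97]
By sides: Scalene, By angles: Obtuse

Scalene, Obtuse


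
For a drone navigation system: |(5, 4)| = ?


|u| = sqrt(5^2 + 4^2) = sqrt(41) = 6.4031

6.4031


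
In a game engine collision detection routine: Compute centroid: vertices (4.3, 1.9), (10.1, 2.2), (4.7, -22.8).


Centroid = ((x_A+x_B+x_C)/3, (y_A+y_B+y_C)/3)
= ((4.3+10.1+4.7)/3, (1.9+2.2+(-22.8))/3)
= (6.3667, -6.2333)

(6.3667, -6.2333)


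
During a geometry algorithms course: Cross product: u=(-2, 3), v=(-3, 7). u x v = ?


u x v = u_x*v_y - u_y*v_x = (-2)*7 - 3*(-3)
= (-14) - (-9) = -5

-5


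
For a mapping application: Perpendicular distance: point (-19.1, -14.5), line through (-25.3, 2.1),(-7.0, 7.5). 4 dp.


|cross product| = 337.26
|line direction| = sqrt(364.05) = 19.0801
Distance = 337.26/sqrt(364.05) = 17.676

17.676


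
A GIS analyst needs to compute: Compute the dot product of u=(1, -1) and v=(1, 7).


u . v = u_x*v_x + u_y*v_y = 1*1 + (-1)*7
= 1 + (-7) = -6

-6


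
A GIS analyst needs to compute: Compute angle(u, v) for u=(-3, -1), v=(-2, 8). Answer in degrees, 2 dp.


u.v = -2, |u| = sqrt(10) = 3.1623, |v| = sqrt(68) = 8.2462
cos(theta) = u.v/(|u||v|) = -2/sqrt(680) = -0.076696
theta = acos(-0.076696) = 94.4 degrees

94.4 degrees


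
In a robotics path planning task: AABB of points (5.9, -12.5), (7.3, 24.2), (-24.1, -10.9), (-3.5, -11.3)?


x range: [-24.1, 7.3]
y range: [-12.5, 24.2]
Bounding box: (-24.1,-12.5) to (7.3,24.2)

(-24.1,-12.5) to (7.3,24.2)


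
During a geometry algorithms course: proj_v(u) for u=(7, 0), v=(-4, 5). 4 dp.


u.v = -28, |v| = sqrt(41) = 6.4031
Scalar projection = u.v / |v| = -28 / sqrt(41) = -4.3729

-4.3729


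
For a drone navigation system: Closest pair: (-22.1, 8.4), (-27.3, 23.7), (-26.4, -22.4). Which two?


d(P0,P1) = 16.1595, d(P0,P2) = 31.0987, d(P1,P2) = 46.1088
Closest: P0 and P1

Closest pair: (-22.1, 8.4) and (-27.3, 23.7), distance = 16.1595


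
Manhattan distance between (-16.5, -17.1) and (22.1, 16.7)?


|(-16.5)-22.1| + |(-17.1)-16.7| = 38.6 + 33.8 = 72.4

72.4


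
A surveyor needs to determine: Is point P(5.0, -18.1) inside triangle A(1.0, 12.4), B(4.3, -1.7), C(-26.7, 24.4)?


Cross products: AB x AP = -44.25, BC x BP = 490.13, CA x CP = -796.85
All same sign? no

No, outside


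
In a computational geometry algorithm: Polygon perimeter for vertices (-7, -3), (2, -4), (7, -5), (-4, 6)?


Sides: (-7, -3)->(2, -4): sqrt(82) = 9.055385, (2, -4)->(7, -5): sqrt(26) = 5.09902, (7, -5)->(-4, 6): sqrt(242) = 15.556349, (-4, 6)->(-7, -3): sqrt(90) = 9.486833
Sum = 39.197587
Perimeter = 39.1976

39.1976


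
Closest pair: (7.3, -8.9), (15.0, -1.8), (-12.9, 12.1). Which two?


d(P0,P1) = 10.4738, d(P0,P2) = 29.1383, d(P1,P2) = 31.1708
Closest: P0 and P1

Closest pair: (7.3, -8.9) and (15.0, -1.8), distance = 10.4738


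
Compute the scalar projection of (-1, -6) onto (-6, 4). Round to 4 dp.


u.v = -18, |v| = sqrt(52) = 7.2111
Scalar projection = u.v / |v| = -18 / sqrt(52) = -2.4962

-2.4962


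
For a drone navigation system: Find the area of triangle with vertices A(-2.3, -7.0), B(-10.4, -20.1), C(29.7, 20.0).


Area = |x_A(y_B-y_C) + x_B(y_C-y_A) + x_C(y_A-y_B)|/2
= |92.23 + (-280.8) + 389.07|/2
= 200.5/2 = 100.25

100.25


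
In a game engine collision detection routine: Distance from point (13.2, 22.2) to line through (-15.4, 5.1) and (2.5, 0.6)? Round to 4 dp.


|cross product| = 434.79
|line direction| = sqrt(340.66) = 18.457
Distance = 434.79/sqrt(340.66) = 23.5569

23.5569


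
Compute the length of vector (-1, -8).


|u| = sqrt((-1)^2 + (-8)^2) = sqrt(65) = 8.0623

8.0623


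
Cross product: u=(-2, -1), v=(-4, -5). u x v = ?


u x v = u_x*v_y - u_y*v_x = (-2)*(-5) - (-1)*(-4)
= 10 - 4 = 6

6


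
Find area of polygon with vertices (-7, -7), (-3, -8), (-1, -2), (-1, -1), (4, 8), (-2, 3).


Shoelace sum: ((-7)*(-8) - (-3)*(-7)) + ((-3)*(-2) - (-1)*(-8)) + ((-1)*(-1) - (-1)*(-2)) + ((-1)*8 - 4*(-1)) + (4*3 - (-2)*8) + ((-2)*(-7) - (-7)*3)
= 91
Area = |91|/2 = 45.5

45.5


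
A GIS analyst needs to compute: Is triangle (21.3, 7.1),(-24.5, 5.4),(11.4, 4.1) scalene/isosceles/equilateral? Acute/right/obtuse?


Side lengths squared: AB^2=2100.53, BC^2=1290.5, CA^2=107.01
Sorted: [107.01, 1290.5, 2100.53]
By sides: Scalene, By angles: Obtuse

Scalene, Obtuse


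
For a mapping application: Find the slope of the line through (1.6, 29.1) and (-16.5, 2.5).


slope = (y2-y1)/(x2-x1) = (2.5-29.1)/((-16.5)-1.6) = (-26.6)/(-18.1) = 1.4696

1.4696


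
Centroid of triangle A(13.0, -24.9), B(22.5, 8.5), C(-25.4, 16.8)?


Centroid = ((x_A+x_B+x_C)/3, (y_A+y_B+y_C)/3)
= ((13+22.5+(-25.4))/3, ((-24.9)+8.5+16.8)/3)
= (3.3667, 0.1333)

(3.3667, 0.1333)


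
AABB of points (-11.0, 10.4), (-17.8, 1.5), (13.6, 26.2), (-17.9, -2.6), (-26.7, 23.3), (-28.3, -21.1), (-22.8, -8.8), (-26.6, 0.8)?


x range: [-28.3, 13.6]
y range: [-21.1, 26.2]
Bounding box: (-28.3,-21.1) to (13.6,26.2)

(-28.3,-21.1) to (13.6,26.2)


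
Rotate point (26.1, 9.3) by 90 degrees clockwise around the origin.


90° CW: (x,y) -> (y, -x)
(26.1,9.3) -> (9.3, -26.1)

(9.3, -26.1)


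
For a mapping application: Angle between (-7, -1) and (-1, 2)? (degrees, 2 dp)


u.v = 5, |u| = sqrt(50) = 7.0711, |v| = sqrt(5) = 2.2361
cos(theta) = u.v/(|u||v|) = 5/sqrt(250) = 0.316228
theta = acos(0.316228) = 71.57 degrees

71.57 degrees


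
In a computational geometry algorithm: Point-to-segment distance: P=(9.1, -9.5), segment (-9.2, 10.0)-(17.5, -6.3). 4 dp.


Project P onto AB: t = 0.8241 (clamped to [0,1])
Closest point on segment: (12.8038, -3.433)
Distance: 7.1082

7.1082


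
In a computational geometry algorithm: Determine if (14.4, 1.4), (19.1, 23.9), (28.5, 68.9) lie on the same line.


Cross product: (19.1-14.4)*(68.9-1.4) - (23.9-1.4)*(28.5-14.4)
= 0

Yes, collinear


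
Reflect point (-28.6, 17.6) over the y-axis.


Reflection over y-axis: (x,y) -> (-x,y)
(-28.6, 17.6) -> (28.6, 17.6)

(28.6, 17.6)


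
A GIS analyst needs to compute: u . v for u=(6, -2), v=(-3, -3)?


u . v = u_x*v_x + u_y*v_y = 6*(-3) + (-2)*(-3)
= (-18) + 6 = -12

-12


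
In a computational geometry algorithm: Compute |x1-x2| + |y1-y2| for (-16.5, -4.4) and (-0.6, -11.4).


|(-16.5)-(-0.6)| + |(-4.4)-(-11.4)| = 15.9 + 7 = 22.9

22.9


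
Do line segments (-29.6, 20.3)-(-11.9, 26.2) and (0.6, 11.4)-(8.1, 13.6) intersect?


Cross products: d1=133.19, d2=138.5, d3=-335.71, d4=-341.02
d1*d2 < 0 and d3*d4 < 0? no

No, they don't intersect


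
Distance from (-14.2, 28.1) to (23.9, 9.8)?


dx=38.1, dy=-18.3
d^2 = 38.1^2 + (-18.3)^2 = 1786.5
d = sqrt(1786.5) = 42.267

42.267


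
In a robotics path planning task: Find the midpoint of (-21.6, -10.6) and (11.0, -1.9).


M = (((-21.6)+11)/2, ((-10.6)+(-1.9))/2)
= (-5.3, -6.25)

(-5.3, -6.25)


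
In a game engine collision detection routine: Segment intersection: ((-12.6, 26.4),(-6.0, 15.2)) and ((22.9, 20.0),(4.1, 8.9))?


Cross products: d1=-514.37, d2=-230.55, d3=355.36, d4=71.54
d1*d2 < 0 and d3*d4 < 0? no

No, they don't intersect


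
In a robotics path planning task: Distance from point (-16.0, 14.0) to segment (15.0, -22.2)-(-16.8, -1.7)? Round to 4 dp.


Project P onto AB: t = 1 (clamped to [0,1])
Closest point on segment: (-16.8, -1.7)
Distance: 15.7204

15.7204


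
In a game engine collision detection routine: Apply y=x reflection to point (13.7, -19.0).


Reflection over y=x: (x,y) -> (y,x)
(13.7, -19) -> (-19, 13.7)

(-19, 13.7)


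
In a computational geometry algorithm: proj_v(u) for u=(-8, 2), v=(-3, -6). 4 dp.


u.v = 12, |v| = sqrt(45) = 6.7082
Scalar projection = u.v / |v| = 12 / sqrt(45) = 1.7889

1.7889


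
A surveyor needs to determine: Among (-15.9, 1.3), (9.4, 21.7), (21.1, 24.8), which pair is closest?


d(P0,P1) = 32.5, d(P0,P2) = 43.8321, d(P1,P2) = 12.1037
Closest: P1 and P2

Closest pair: (9.4, 21.7) and (21.1, 24.8), distance = 12.1037


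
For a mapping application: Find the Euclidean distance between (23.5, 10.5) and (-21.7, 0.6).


dx=-45.2, dy=-9.9
d^2 = (-45.2)^2 + (-9.9)^2 = 2141.05
d = sqrt(2141.05) = 46.2715

46.2715


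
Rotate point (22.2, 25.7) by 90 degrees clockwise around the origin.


90° CW: (x,y) -> (y, -x)
(22.2,25.7) -> (25.7, -22.2)

(25.7, -22.2)


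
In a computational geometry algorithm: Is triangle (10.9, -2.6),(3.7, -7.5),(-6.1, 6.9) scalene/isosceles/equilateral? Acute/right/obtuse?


Side lengths squared: AB^2=75.85, BC^2=303.4, CA^2=379.25
Sorted: [75.85, 303.4, 379.25]
By sides: Scalene, By angles: Right

Scalene, Right


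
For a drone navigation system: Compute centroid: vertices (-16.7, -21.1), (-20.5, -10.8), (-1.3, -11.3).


Centroid = ((x_A+x_B+x_C)/3, (y_A+y_B+y_C)/3)
= (((-16.7)+(-20.5)+(-1.3))/3, ((-21.1)+(-10.8)+(-11.3))/3)
= (-12.8333, -14.4)

(-12.8333, -14.4)


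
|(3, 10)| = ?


|u| = sqrt(3^2 + 10^2) = sqrt(109) = 10.4403

10.4403


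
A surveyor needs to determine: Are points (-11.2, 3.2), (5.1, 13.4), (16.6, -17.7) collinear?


Cross product: (5.1-(-11.2))*((-17.7)-3.2) - (13.4-3.2)*(16.6-(-11.2))
= -624.23

No, not collinear


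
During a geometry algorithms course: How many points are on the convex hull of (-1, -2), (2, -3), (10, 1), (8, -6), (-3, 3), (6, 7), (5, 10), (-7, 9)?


Convex hull vertices (CCW): (-7, 9), (-1, -2), (8, -6), (10, 1), (5, 10)
Count = 5

5


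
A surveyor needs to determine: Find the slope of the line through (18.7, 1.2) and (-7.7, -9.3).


slope = (y2-y1)/(x2-x1) = ((-9.3)-1.2)/((-7.7)-18.7) = (-10.5)/(-26.4) = 0.3977

0.3977


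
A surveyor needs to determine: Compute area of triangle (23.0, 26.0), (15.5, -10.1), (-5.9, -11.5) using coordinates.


Area = |x_A(y_B-y_C) + x_B(y_C-y_A) + x_C(y_A-y_B)|/2
= |32.2 + (-581.25) + (-212.99)|/2
= 762.04/2 = 381.02

381.02


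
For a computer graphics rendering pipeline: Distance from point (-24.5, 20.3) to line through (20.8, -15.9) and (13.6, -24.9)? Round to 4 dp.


|cross product| = 668.34
|line direction| = sqrt(132.84) = 11.5256
Distance = 668.34/sqrt(132.84) = 57.9873

57.9873


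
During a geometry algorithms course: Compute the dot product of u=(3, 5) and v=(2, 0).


u . v = u_x*v_x + u_y*v_y = 3*2 + 5*0
= 6 + 0 = 6

6


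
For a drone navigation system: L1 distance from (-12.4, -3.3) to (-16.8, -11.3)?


|(-12.4)-(-16.8)| + |(-3.3)-(-11.3)| = 4.4 + 8 = 12.4

12.4


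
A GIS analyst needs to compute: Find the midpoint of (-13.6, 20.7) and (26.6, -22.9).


M = (((-13.6)+26.6)/2, (20.7+(-22.9))/2)
= (6.5, -1.1)

(6.5, -1.1)


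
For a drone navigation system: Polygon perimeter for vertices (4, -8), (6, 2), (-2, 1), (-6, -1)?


Sides: (4, -8)->(6, 2): sqrt(104) = 10.198039, (6, 2)->(-2, 1): sqrt(65) = 8.062258, (-2, 1)->(-6, -1): sqrt(20) = 4.472136, (-6, -1)->(4, -8): sqrt(149) = 12.206556
Sum = 34.938989
Perimeter = 34.939

34.939


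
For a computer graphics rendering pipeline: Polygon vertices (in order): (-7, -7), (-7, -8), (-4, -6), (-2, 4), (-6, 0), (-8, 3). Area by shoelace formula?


Shoelace sum: ((-7)*(-8) - (-7)*(-7)) + ((-7)*(-6) - (-4)*(-8)) + ((-4)*4 - (-2)*(-6)) + ((-2)*0 - (-6)*4) + ((-6)*3 - (-8)*0) + ((-8)*(-7) - (-7)*3)
= 72
Area = |72|/2 = 36

36


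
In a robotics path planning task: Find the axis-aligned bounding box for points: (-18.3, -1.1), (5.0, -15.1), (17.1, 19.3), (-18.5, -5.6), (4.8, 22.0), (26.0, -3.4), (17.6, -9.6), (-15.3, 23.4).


x range: [-18.5, 26]
y range: [-15.1, 23.4]
Bounding box: (-18.5,-15.1) to (26,23.4)

(-18.5,-15.1) to (26,23.4)


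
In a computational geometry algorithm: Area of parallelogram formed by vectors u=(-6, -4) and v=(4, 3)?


|u x v| = |(-6)*3 - (-4)*4|
= |(-18) - (-16)| = 2

2


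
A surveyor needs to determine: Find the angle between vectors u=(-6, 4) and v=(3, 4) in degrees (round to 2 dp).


u.v = -2, |u| = sqrt(52) = 7.2111, |v| = sqrt(25) = 5
cos(theta) = u.v/(|u||v|) = -2/sqrt(1300) = -0.05547
theta = acos(-0.05547) = 93.18 degrees

93.18 degrees


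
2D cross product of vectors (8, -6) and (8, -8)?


u x v = u_x*v_y - u_y*v_x = 8*(-8) - (-6)*8
= (-64) - (-48) = -16

-16


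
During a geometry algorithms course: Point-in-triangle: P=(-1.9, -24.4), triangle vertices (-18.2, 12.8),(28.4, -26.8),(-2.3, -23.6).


Cross products: AB x AP = -1088.04, BC x BP = 23.28, CA x CP = -1.84
All same sign? no

No, outside


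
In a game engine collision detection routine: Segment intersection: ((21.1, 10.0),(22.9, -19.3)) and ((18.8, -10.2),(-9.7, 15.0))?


Cross products: d1=-633.66, d2=156.03, d3=-103.75, d4=-893.44
d1*d2 < 0 and d3*d4 < 0? no

No, they don't intersect


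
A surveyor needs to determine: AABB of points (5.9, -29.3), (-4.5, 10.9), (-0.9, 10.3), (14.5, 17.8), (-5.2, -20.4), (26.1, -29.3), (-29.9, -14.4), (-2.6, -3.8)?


x range: [-29.9, 26.1]
y range: [-29.3, 17.8]
Bounding box: (-29.9,-29.3) to (26.1,17.8)

(-29.9,-29.3) to (26.1,17.8)


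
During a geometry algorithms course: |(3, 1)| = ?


|u| = sqrt(3^2 + 1^2) = sqrt(10) = 3.1623

3.1623


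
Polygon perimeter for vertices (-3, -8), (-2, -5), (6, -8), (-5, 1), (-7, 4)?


Sides: (-3, -8)->(-2, -5): sqrt(10) = 3.162278, (-2, -5)->(6, -8): sqrt(73) = 8.544004, (6, -8)->(-5, 1): sqrt(202) = 14.21267, (-5, 1)->(-7, 4): sqrt(13) = 3.605551, (-7, 4)->(-3, -8): sqrt(160) = 12.649111
Sum = 42.173614
Perimeter = 42.1736

42.1736


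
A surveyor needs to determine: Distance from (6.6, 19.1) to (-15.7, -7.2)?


dx=-22.3, dy=-26.3
d^2 = (-22.3)^2 + (-26.3)^2 = 1188.98
d = sqrt(1188.98) = 34.4816

34.4816


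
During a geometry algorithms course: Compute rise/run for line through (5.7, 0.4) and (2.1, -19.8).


slope = (y2-y1)/(x2-x1) = ((-19.8)-0.4)/(2.1-5.7) = (-20.2)/(-3.6) = 5.6111

5.6111


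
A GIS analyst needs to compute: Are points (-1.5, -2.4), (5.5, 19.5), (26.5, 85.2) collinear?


Cross product: (5.5-(-1.5))*(85.2-(-2.4)) - (19.5-(-2.4))*(26.5-(-1.5))
= 0

Yes, collinear


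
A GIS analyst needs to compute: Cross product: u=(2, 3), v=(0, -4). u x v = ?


u x v = u_x*v_y - u_y*v_x = 2*(-4) - 3*0
= (-8) - 0 = -8

-8


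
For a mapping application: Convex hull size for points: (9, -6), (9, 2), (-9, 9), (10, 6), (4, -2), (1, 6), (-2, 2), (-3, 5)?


Convex hull vertices (CCW): (-9, 9), (-2, 2), (9, -6), (10, 6)
Count = 4

4


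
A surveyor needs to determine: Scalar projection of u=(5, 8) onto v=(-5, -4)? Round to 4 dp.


u.v = -57, |v| = sqrt(41) = 6.4031
Scalar projection = u.v / |v| = -57 / sqrt(41) = -8.9019

-8.9019


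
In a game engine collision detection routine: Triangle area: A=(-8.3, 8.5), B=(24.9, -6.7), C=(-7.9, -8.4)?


Area = |x_A(y_B-y_C) + x_B(y_C-y_A) + x_C(y_A-y_B)|/2
= |(-14.11) + (-420.81) + (-120.08)|/2
= 555/2 = 277.5

277.5
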